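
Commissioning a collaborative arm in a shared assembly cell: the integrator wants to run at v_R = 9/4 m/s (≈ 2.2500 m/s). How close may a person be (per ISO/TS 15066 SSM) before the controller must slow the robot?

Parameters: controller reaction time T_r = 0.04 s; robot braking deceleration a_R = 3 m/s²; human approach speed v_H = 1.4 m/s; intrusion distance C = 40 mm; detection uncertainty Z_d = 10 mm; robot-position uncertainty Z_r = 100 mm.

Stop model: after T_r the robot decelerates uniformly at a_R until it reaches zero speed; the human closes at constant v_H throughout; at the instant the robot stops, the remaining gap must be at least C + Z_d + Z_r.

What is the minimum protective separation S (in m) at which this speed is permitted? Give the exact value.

T_s = v_R/a_R = (9/4)/3 = 0.7500 s
reaction-phase robot travel = 2.2500·0.0400 = 0.0900 m
braking distance = 2.2500²/(2·3.0000) = 0.8438 m
human closes 1.4000·0.7900 = 1.1060 m
margins: 0.0400+0.0100+0.1000 = 0.1500 m
S_min ≈ 0.0900+0.8438+1.1060+0.1500  ⇒  S_min = 8759/4000 m

S_min = 8759/4000 m = 2.1898 m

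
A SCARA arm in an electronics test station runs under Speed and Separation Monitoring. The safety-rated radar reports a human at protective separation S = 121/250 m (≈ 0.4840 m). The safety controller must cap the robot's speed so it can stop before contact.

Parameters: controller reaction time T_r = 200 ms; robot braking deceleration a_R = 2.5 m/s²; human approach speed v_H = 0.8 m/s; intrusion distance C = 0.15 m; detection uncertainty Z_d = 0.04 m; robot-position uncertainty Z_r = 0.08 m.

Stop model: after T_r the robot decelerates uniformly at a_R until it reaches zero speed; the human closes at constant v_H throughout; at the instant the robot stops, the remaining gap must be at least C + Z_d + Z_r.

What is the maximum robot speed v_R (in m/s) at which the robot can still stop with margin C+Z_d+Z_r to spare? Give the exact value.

v_R_max = 1/10 m/s = 0.1000 m/s

quadratic (1/5)·v² + (13/25)·v + (-27/500) = 0
  disc = (13/25)² − 4·(1/5)·(-27/500) = 196/625 ; √disc = 14/25
  v_R = (−(13/25) + 14/25) / (2·(1/5)) = 1/10 m/s
check:
stop time T_s = (1/10)/(5/2) = 0.0400 s
reaction-phase robot travel = 0.1000·0.2000 = 0.0200 m
robot covers 0.1000·0.0400 − ½·2.5000·0.0400² = 0.0020 m while stopping
human over T_r+T_s: 0.8000·(0.2000+0.0400) = 0.1920 m
residual clearance needed = 0.1500+0.0400+0.0800 = 0.2700 m
sum ≈ 0.0200+0.0020+0.1920+0.2700 ≈ 0.4840 m = S ✓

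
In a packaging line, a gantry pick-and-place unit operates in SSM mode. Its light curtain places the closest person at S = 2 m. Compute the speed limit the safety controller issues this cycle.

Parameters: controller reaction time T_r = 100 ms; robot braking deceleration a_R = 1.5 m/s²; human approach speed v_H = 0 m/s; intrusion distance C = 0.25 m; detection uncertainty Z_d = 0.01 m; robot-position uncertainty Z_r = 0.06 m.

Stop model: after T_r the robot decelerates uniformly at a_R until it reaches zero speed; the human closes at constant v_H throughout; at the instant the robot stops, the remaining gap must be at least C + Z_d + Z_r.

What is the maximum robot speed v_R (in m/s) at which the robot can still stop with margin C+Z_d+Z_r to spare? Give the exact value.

v_R_max = 21/10 m/s = 2.1000 m/s

quadratic (1/3)·v² + (1/10)·v + (-42/25) = 0
  disc = (1/10)² − 4·(1/3)·(-42/25) = 9/4 ; √disc = 3/2
  v_R = (−(1/10) + 3/2) / (2·(1/3)) = 21/10 m/s
check:
stop time T_s = (21/10)/(3/2) = 1.4000 s
reaction-phase robot travel = 2.1000·0.1000 = 0.2100 m
robot covers 2.1000·1.4000 − ½·1.5000·1.4000² = 1.4700 m while stopping
human over T_r+T_s: 0.0000·(0.1000+1.4000) = 0.0000 m
residual clearance needed = 0.2500+0.0100+0.0600 = 0.3200 m
sum ≈ 0.2100+1.4700+0.0000+0.3200 ≈ 2.0000 m = S ✓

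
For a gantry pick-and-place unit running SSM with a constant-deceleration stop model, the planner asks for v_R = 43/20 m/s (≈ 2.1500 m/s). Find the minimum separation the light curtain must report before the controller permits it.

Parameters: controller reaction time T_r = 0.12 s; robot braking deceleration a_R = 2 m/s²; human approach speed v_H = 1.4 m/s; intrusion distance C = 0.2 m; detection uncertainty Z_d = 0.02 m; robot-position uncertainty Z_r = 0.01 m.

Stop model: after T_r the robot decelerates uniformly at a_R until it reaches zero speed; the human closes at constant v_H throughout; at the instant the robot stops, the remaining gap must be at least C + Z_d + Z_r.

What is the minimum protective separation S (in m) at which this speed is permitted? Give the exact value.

S_min = 26533/8000 m = 3.3166 m

T_s = v_R/a_R = (43/20)/2 = 1.0750 s
robot in T_r: 2.1500·0.1200 = 0.2580 m
braking distance = 2.1500²/(2·2.0000) = 1.1556 m
person approaches 1.4000·(0.1200+1.0750) = 1.6730 m
margins: 0.2000+0.0200+0.0100 = 0.2300 m
S_min ≈ 0.2580+1.1556+1.6730+0.2300  ⇒  S_min = 26533/8000 m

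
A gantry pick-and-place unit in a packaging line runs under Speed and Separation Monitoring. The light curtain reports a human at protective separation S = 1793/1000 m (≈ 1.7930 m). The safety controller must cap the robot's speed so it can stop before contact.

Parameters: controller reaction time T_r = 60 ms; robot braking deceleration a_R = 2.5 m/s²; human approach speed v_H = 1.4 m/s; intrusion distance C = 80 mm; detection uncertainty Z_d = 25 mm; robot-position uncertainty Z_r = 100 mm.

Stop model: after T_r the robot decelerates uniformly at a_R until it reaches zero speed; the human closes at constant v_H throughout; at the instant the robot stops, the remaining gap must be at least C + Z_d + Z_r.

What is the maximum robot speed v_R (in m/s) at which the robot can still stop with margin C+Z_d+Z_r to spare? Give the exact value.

at the boundary: (1/5)·v² + (31/50)·v + (-188/125) = 0
  disc = (31/50)² − 4·(1/5)·(-188/125) = 3969/2500 ; √disc = 63/50
  v_R = (−(31/50) + 63/50) / (2·(1/5)) = 8/5 m/s
check:
braking lasts T_s = (8/5)/(5/2) = 0.6400 s
robot in T_r: 1.6000·0.0600 = 0.0960 m
robot under decel: 1.6000²/(2·2.5000) = 0.5120 m
person approaches 1.4000·(0.0600+0.6400) = 0.9800 m
margins: 0.0800+0.0250+0.1000 = 0.2050 m
sum ≈ 0.0960+0.5120+0.9800+0.2050 ≈ 1.7930 m = S ✓

v_R_max = 8/5 m/s = 1.6000 m/s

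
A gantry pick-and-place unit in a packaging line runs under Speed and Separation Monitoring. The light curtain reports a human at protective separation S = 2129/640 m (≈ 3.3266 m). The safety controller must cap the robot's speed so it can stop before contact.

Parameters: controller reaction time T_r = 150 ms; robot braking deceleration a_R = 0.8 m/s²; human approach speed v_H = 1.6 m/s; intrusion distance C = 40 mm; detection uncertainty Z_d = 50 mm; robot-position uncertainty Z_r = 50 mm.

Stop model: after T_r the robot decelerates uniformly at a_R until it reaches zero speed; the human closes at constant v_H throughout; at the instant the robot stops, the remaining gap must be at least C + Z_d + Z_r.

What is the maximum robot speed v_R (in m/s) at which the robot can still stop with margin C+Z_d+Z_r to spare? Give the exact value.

v_R_max = 21/20 m/s = 1.0500 m/s

quadratic (5/8)·v² + (43/20)·v + (-9429/3200) = 0
  disc = (43/20)² − 4·(5/8)·(-9429/3200) = 76729/6400 ; √disc = 277/80
  v_R = (−(43/20) + 277/80) / (2·(5/8)) = 21/20 m/s
check:
braking lasts T_s = (21/20)/(4/5) = 1.3125 s
reaction-phase robot travel = 1.0500·0.1500 = 0.1575 m
robot under decel: 1.0500²/(2·0.8000) = 0.6891 m
human closes 1.6000·1.4625 = 2.3400 m
residual clearance needed = 0.0400+0.0500+0.0500 = 0.1400 m
sum ≈ 0.1575+0.6891+2.3400+0.1400 ≈ 3.3266 m = S ✓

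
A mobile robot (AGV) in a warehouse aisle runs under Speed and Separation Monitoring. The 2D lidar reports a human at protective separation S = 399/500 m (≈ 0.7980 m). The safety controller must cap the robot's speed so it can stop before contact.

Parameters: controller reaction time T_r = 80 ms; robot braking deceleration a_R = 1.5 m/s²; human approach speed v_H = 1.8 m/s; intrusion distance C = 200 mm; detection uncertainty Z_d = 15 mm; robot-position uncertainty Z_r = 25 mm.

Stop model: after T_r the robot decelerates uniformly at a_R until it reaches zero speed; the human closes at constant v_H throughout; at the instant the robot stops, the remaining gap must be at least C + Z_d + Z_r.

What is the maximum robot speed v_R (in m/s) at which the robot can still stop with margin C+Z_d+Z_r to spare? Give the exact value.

v_R_max = 3/10 m/s = 0.3000 m/s

quadratic (1/3)·v² + (32/25)·v + (-207/500) = 0
  disc = (32/25)² − 4·(1/3)·(-207/500) = 1369/625 ; √disc = 37/25
  v_R = (−(32/25) + 37/25) / (2·(1/3)) = 3/10 m/s
check:
stop time T_s = (3/10)/(3/2) = 0.2000 s
robot in T_r: 0.3000·0.0800 = 0.0240 m
robot under decel: 0.3000²/(2·1.5000) = 0.0300 m
human closes 1.8000·0.2800 = 0.5040 m
C+Z_d+Z_r = 0.2000+0.0150+0.0250 = 0.2400 m
sum ≈ 0.0240+0.0300+0.5040+0.2400 ≈ 0.7980 m = S ✓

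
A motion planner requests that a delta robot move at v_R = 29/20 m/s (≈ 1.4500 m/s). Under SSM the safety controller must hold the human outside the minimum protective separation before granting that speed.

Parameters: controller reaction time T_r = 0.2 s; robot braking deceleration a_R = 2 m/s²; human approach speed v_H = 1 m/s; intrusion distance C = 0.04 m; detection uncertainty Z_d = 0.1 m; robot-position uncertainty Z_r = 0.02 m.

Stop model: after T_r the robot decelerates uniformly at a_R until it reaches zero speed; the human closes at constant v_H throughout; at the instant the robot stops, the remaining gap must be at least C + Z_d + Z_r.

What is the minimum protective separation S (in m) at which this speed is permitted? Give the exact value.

T_s = v_R/a_R = (29/20)/2 = 0.7250 s
reaction-phase robot travel = 1.4500·0.2000 = 0.2900 m
robot covers 1.4500·0.7250 − ½·2.0000·0.7250² = 0.5256 m while stopping
human over T_r+T_s: 1.0000·(0.2000+0.7250) = 0.9250 m
C+Z_d+Z_r = 0.0400+0.1000+0.0200 = 0.1600 m
S_min ≈ 0.2900+0.5256+0.9250+0.1600  ⇒  S_min = 3041/1600 m

S_min = 3041/1600 m = 1.9006 m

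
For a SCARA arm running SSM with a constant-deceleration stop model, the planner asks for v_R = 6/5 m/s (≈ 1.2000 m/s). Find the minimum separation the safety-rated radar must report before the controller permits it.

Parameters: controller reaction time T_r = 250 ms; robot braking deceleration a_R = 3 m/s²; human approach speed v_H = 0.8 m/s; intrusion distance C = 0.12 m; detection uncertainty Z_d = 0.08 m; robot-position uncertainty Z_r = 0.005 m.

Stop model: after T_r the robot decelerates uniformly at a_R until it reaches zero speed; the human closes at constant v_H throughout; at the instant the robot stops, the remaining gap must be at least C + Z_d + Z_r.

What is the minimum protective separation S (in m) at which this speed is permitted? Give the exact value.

stop time T_s = (6/5)/3 = 0.4000 s
reaction-phase robot travel = 1.2000·0.2500 = 0.3000 m
robot under decel: 1.2000²/(2·3.0000) = 0.2400 m
human closes 0.8000·0.6500 = 0.5200 m
margins: 0.1200+0.0800+0.0050 = 0.2050 m
S_min ≈ 0.3000+0.2400+0.5200+0.2050  ⇒  S_min = 253/200 m

S_min = 253/200 m = 1.2650 m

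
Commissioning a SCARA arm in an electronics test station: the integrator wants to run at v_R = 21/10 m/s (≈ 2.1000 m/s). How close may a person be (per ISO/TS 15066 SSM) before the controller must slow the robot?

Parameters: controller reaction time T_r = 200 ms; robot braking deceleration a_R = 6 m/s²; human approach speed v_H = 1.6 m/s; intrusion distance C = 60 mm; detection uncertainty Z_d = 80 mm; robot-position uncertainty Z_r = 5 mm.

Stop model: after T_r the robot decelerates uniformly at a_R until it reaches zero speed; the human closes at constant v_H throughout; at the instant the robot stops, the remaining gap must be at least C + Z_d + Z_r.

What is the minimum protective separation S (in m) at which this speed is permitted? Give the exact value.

T_s = v_R/a_R = (21/10)/6 = 0.3500 s
robot in T_r: 2.1000·0.2000 = 0.4200 m
robot covers 2.1000·0.3500 − ½·6.0000·0.3500² = 0.3675 m while stopping
human closes 1.6000·0.5500 = 0.8800 m
C+Z_d+Z_r = 0.0600+0.0800+0.0050 = 0.1450 m
S_min ≈ 0.4200+0.3675+0.8800+0.1450  ⇒  S_min = 29/16 m

S_min = 29/16 m = 1.8125 m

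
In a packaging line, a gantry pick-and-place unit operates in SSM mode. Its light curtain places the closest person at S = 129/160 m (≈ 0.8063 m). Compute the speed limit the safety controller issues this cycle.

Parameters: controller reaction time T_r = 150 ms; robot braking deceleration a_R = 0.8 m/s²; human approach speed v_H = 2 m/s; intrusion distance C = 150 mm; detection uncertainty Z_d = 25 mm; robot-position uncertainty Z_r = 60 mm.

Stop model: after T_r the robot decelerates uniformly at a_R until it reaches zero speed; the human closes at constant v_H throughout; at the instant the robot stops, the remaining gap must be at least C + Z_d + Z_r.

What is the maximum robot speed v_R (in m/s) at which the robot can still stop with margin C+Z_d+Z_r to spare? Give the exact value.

collect terms ⇒ (5/8)·v_R² + (53/20)·v_R + (-217/800) = 0
  disc = (53/20)² − 4·(5/8)·(-217/800) = 12321/1600 ; √disc = 111/40
  v_R = (−(53/20) + 111/40) / (2·(5/8)) = 1/10 m/s
check:
T_s = v_R/a_R = (1/10)/(4/5) = 0.1250 s
reaction-phase robot travel = 0.1000·0.1500 = 0.0150 m
robot covers 0.1000·0.1250 − ½·0.8000·0.1250² = 0.0063 m while stopping
human over T_r+T_s: 2.0000·(0.1500+0.1250) = 0.5500 m
margins: 0.1500+0.0250+0.0600 = 0.2350 m
sum ≈ 0.0150+0.0063+0.5500+0.2350 ≈ 0.8063 m = S ✓

v_R_max = 1/10 m/s = 0.1000 m/s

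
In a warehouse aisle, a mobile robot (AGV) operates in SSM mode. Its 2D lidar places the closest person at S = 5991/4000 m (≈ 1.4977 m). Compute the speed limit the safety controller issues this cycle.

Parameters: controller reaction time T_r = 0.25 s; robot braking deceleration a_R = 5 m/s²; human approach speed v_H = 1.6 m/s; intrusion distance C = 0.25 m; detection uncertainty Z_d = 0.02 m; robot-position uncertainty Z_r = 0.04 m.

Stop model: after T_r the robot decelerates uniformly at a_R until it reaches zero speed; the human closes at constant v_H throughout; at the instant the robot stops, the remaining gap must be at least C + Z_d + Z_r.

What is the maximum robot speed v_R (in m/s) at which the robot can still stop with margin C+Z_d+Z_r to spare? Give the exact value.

v_R_max = 23/20 m/s = 1.1500 m/s

at the boundary: (1/10)·v² + (57/100)·v + (-3151/4000) = 0
  disc = (57/100)² − 4·(1/10)·(-3151/4000) = 16/25 ; √disc = 4/5
  v_R = (−(57/100) + 4/5) / (2·(1/10)) = 23/20 m/s
check:
braking lasts T_s = (23/20)/5 = 0.2300 s
robot covers v_R·T_r = 1.1500·0.2500 = 0.2875 m before braking
braking distance = 1.1500²/(2·5.0000) = 0.1323 m
human closes 1.6000·0.4800 = 0.7680 m
residual clearance needed = 0.2500+0.0200+0.0400 = 0.3100 m
sum ≈ 0.2875+0.1323+0.7680+0.3100 ≈ 1.4977 m = S ✓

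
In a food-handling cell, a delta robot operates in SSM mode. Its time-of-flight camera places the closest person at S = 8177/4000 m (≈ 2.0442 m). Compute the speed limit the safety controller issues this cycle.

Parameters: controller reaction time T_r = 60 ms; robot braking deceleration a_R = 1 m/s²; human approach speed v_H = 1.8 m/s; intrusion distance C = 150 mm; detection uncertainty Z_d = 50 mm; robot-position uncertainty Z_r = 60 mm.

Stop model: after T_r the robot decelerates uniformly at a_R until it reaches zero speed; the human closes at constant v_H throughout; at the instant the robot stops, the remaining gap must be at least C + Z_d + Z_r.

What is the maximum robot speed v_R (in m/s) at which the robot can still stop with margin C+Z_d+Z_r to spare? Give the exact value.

v_R_max = 3/4 m/s = 0.7500 m/s

quadratic (1/2)·v² + (93/50)·v + (-1341/800) = 0
  disc = (93/50)² − 4·(1/2)·(-1341/800) = 68121/10000 ; √disc = 261/100
  v_R = (−(93/50) + 261/100) / (2·(1/2)) = 3/4 m/s
check:
braking lasts T_s = (3/4)/1 = 0.7500 s
robot covers v_R·T_r = 0.7500·0.0600 = 0.0450 m before braking
robot under decel: 0.7500²/(2·1.0000) = 0.2812 m
person approaches 1.8000·(0.0600+0.7500) = 1.4580 m
C+Z_d+Z_r = 0.1500+0.0500+0.0600 = 0.2600 m
sum ≈ 0.0450+0.2812+1.4580+0.2600 ≈ 2.0442 m = S ✓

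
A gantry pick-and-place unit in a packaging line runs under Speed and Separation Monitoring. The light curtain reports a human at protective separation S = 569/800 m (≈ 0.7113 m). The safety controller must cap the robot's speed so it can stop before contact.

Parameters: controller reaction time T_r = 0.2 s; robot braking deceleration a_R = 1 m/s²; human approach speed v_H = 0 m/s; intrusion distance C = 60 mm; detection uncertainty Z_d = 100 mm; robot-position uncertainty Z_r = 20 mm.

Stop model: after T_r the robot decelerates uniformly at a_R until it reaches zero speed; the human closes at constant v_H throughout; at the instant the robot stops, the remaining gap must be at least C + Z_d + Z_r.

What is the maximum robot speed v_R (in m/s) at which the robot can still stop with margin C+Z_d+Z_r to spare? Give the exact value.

collect terms ⇒ (1/2)·v_R² + (1/5)·v_R + (-17/32) = 0
  disc = (1/5)² − 4·(1/2)·(-17/32) = 441/400 ; √disc = 21/20
  v_R = (−(1/5) + 21/20) / (2·(1/2)) = 17/20 m/s
check:
T_s = v_R/a_R = (17/20)/1 = 0.8500 s
robot in T_r: 0.8500·0.2000 = 0.1700 m
braking distance = 0.8500²/(2·1.0000) = 0.3613 m
human closes 0.0000·1.0500 = 0.0000 m
residual clearance needed = 0.0600+0.1000+0.0200 = 0.1800 m
sum ≈ 0.1700+0.3613+0.0000+0.1800 ≈ 0.7113 m = S ✓

v_R_max = 17/20 m/s = 0.8500 m/s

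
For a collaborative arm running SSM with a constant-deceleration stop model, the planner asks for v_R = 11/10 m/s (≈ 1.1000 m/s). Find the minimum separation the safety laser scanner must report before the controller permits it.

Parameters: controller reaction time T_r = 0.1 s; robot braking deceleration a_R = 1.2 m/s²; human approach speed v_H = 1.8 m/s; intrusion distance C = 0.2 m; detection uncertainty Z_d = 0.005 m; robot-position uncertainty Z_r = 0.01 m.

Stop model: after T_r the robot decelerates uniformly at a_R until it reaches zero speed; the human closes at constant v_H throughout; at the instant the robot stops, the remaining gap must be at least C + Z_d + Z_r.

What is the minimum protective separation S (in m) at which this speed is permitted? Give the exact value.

T_s = v_R/a_R = (11/10)/(6/5) = 0.9167 s
robot in T_r: 1.1000·0.1000 = 0.1100 m
braking distance = 1.1000²/(2·1.2000) = 0.5042 m
person approaches 1.8000·(0.1000+0.9167) = 1.8300 m
C+Z_d+Z_r = 0.2000+0.0050+0.0100 = 0.2150 m
S_min ≈ 0.1100+0.5042+1.8300+0.2150  ⇒  S_min = 3191/1200 m

S_min = 3191/1200 m = 2.6592 m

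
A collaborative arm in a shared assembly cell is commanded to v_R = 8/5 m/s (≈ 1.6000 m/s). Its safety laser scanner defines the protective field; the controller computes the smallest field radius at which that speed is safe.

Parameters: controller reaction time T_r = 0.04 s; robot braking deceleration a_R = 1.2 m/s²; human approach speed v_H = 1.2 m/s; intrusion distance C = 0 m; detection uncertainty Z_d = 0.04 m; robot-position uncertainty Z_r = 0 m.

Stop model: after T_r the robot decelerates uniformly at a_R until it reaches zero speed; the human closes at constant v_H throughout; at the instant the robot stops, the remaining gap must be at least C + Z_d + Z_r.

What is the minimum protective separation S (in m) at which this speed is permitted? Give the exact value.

T_s = v_R/a_R = (8/5)/(6/5) = 1.3333 s
robot covers v_R·T_r = 1.6000·0.0400 = 0.0640 m before braking
braking distance = 1.6000²/(2·1.2000) = 1.0667 m
person approaches 1.2000·(0.0400+1.3333) = 1.6480 m
residual clearance needed = 0.0000+0.0400+0.0000 = 0.0400 m
S_min ≈ 0.0640+1.0667+1.6480+0.0400  ⇒  S_min = 1057/375 m

S_min = 1057/375 m = 2.8187 m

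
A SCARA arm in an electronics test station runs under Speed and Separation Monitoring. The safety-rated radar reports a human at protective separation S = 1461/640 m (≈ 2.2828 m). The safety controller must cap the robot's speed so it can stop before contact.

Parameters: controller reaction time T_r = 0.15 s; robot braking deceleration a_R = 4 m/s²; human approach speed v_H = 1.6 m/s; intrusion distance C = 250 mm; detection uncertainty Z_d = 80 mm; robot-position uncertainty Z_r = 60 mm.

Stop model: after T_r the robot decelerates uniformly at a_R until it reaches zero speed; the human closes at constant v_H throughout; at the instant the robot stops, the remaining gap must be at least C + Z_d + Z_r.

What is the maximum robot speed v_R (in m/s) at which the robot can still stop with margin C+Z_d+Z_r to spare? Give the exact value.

quadratic (1/8)·v² + (11/20)·v + (-5289/3200) = 0
  disc = (11/20)² − 4·(1/8)·(-5289/3200) = 289/256 ; √disc = 17/16
  v_R = (−(11/20) + 17/16) / (2·(1/8)) = 41/20 m/s
check:
braking lasts T_s = (41/20)/4 = 0.5125 s
reaction-phase robot travel = 2.0500·0.1500 = 0.3075 m
braking distance = 2.0500²/(2·4.0000) = 0.5253 m
person approaches 1.6000·(0.1500+0.5125) = 1.0600 m
C+Z_d+Z_r = 0.2500+0.0800+0.0600 = 0.3900 m
sum ≈ 0.3075+0.5253+1.0600+0.3900 ≈ 2.2828 m = S ✓

v_R_max = 41/20 m/s = 2.0500 m/s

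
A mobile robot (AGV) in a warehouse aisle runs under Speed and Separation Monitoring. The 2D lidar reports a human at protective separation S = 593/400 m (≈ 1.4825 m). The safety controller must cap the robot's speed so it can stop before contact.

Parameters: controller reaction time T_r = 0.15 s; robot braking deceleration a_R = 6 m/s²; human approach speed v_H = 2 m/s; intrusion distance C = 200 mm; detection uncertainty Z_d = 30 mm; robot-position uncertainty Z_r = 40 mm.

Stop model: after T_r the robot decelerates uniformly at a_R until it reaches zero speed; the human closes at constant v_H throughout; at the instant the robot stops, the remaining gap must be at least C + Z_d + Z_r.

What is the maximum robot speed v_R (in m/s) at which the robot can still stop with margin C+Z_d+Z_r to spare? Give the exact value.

v_R_max = 3/2 m/s = 1.5000 m/s

quadratic (1/12)·v² + (29/60)·v + (-73/80) = 0
  disc = (29/60)² − 4·(1/12)·(-73/80) = 121/225 ; √disc = 11/15
  v_R = (−(29/60) + 11/15) / (2·(1/12)) = 3/2 m/s
check:
braking lasts T_s = (3/2)/6 = 0.2500 s
robot in T_r: 1.5000·0.1500 = 0.2250 m
robot under decel: 1.5000²/(2·6.0000) = 0.1875 m
human closes 2.0000·0.4000 = 0.8000 m
residual clearance needed = 0.2000+0.0300+0.0400 = 0.2700 m
sum ≈ 0.2250+0.1875+0.8000+0.2700 ≈ 1.4825 m = S ✓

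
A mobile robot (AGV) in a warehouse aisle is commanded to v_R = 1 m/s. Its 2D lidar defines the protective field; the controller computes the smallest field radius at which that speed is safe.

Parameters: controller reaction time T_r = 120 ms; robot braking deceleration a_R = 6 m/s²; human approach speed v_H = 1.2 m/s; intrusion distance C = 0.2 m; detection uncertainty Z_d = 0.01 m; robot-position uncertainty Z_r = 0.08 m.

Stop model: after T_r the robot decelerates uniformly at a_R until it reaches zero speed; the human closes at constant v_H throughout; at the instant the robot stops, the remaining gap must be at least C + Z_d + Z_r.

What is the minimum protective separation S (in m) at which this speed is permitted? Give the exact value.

T_s = v_R/a_R = 1/6 = 0.1667 s
robot covers v_R·T_r = 1.0000·0.1200 = 0.1200 m before braking
robot covers 1.0000·0.1667 − ½·6.0000·0.1667² = 0.0833 m while stopping
human closes 1.2000·0.2867 = 0.3440 m
residual clearance needed = 0.2000+0.0100+0.0800 = 0.2900 m
S_min ≈ 0.1200+0.0833+0.3440+0.2900  ⇒  S_min = 314/375 m

S_min = 314/375 m = 0.8373 m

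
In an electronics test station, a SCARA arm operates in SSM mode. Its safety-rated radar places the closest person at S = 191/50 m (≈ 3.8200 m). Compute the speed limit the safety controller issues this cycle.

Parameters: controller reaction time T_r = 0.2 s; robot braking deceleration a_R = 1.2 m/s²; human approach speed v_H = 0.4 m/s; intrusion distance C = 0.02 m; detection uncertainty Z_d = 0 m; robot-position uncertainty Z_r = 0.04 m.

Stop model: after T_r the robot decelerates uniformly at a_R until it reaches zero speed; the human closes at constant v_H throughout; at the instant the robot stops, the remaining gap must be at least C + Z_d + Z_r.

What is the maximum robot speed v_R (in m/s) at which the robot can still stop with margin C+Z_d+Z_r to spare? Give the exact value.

v_R_max = 12/5 m/s = 2.4000 m/s

at the boundary: (5/12)·v² + (8/15)·v + (-92/25) = 0
  disc = (8/15)² − 4·(5/12)·(-92/25) = 1444/225 ; √disc = 38/15
  v_R = (−(8/15) + 38/15) / (2·(5/12)) = 12/5 m/s
check:
braking lasts T_s = (12/5)/(6/5) = 2.0000 s
reaction-phase robot travel = 2.4000·0.2000 = 0.4800 m
robot covers 2.4000·2.0000 − ½·1.2000·2.0000² = 2.4000 m while stopping
person approaches 0.4000·(0.2000+2.0000) = 0.8800 m
C+Z_d+Z_r = 0.0200+0.0000+0.0400 = 0.0600 m
sum ≈ 0.4800+2.4000+0.8800+0.0600 ≈ 3.8200 m = S ✓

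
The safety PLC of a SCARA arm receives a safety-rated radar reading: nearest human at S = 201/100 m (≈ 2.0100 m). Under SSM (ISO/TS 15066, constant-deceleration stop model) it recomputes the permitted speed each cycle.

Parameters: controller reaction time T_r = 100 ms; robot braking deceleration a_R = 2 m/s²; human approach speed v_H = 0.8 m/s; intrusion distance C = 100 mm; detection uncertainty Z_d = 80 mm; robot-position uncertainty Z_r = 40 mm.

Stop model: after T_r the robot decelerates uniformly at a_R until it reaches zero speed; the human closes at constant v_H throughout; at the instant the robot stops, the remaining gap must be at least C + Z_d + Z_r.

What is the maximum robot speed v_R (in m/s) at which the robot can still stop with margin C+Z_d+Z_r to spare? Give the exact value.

collect terms ⇒ (1/4)·v_R² + (1/2)·v_R + (-171/100) = 0
  disc = (1/2)² − 4·(1/4)·(-171/100) = 49/25 ; √disc = 7/5
  v_R = (−(1/2) + 7/5) / (2·(1/4)) = 9/5 m/s
check:
braking lasts T_s = (9/5)/2 = 0.9000 s
reaction-phase robot travel = 1.8000·0.1000 = 0.1800 m
robot covers 1.8000·0.9000 − ½·2.0000·0.9000² = 0.8100 m while stopping
human over T_r+T_s: 0.8000·(0.1000+0.9000) = 0.8000 m
residual clearance needed = 0.1000+0.0800+0.0400 = 0.2200 m
sum ≈ 0.1800+0.8100+0.8000+0.2200 ≈ 2.0100 m = S ✓

v_R_max = 9/5 m/s = 1.8000 m/s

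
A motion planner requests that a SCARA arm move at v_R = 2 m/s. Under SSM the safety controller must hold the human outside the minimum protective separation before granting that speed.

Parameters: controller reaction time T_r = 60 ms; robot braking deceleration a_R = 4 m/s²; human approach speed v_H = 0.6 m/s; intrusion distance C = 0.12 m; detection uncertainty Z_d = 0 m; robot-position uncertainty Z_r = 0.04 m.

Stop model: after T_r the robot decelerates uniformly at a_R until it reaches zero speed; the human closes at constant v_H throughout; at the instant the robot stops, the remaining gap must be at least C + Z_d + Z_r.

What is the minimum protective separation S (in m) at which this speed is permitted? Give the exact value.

stop time T_s = 2/4 = 0.5000 s
robot covers v_R·T_r = 2.0000·0.0600 = 0.1200 m before braking
robot covers 2.0000·0.5000 − ½·4.0000·0.5000² = 0.5000 m while stopping
human over T_r+T_s: 0.6000·(0.0600+0.5000) = 0.3360 m
margins: 0.1200+0.0000+0.0400 = 0.1600 m
S_min ≈ 0.1200+0.5000+0.3360+0.1600  ⇒  S_min = 279/250 m

S_min = 279/250 m = 1.1160 m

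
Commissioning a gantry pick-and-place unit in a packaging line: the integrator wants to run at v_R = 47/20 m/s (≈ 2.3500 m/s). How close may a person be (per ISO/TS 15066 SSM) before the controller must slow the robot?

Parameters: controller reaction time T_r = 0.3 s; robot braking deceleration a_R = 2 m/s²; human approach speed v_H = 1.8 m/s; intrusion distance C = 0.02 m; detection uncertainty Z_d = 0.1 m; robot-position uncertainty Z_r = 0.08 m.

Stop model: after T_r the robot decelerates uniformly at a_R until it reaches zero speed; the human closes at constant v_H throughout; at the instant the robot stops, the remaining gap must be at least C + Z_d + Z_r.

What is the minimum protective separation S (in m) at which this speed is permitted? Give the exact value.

S_min = 1581/320 m = 4.9406 m

T_s = v_R/a_R = (47/20)/2 = 1.1750 s
robot covers v_R·T_r = 2.3500·0.3000 = 0.7050 m before braking
robot under decel: 2.3500²/(2·2.0000) = 1.3806 m
human closes 1.8000·1.4750 = 2.6550 m
residual clearance needed = 0.0200+0.1000+0.0800 = 0.2000 m
S_min ≈ 0.7050+1.3806+2.6550+0.2000  ⇒  S_min = 1581/320 m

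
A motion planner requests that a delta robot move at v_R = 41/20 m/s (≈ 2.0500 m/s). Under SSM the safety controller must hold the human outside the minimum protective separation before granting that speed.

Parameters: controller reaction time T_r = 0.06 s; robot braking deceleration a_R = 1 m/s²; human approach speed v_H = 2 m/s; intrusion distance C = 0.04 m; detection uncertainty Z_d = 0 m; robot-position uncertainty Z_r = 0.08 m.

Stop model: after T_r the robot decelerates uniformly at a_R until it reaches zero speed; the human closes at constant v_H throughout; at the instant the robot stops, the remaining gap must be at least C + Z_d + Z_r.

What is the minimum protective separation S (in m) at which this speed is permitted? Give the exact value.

stop time T_s = (41/20)/1 = 2.0500 s
robot covers v_R·T_r = 2.0500·0.0600 = 0.1230 m before braking
robot under decel: 2.0500²/(2·1.0000) = 2.1012 m
human over T_r+T_s: 2.0000·(0.0600+2.0500) = 4.2200 m
margins: 0.0400+0.0000+0.0800 = 0.1200 m
S_min ≈ 0.1230+2.1012+4.2200+0.1200  ⇒  S_min = 26257/4000 m

S_min = 26257/4000 m = 6.5643 m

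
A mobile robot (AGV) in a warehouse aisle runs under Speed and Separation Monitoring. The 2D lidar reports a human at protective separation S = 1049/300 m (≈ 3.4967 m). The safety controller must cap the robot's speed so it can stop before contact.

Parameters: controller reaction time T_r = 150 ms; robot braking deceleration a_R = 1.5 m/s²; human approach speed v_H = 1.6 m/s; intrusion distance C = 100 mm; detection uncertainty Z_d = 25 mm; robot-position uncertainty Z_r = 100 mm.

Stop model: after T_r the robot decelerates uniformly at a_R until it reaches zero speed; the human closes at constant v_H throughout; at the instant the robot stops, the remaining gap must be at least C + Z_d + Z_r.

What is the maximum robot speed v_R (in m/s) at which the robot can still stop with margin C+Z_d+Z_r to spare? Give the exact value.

v_R_max = 17/10 m/s = 1.7000 m/s

quadratic (1/3)·v² + (73/60)·v + (-1819/600) = 0
  disc = (73/60)² − 4·(1/3)·(-1819/600) = 2209/400 ; √disc = 47/20
  v_R = (−(73/60) + 47/20) / (2·(1/3)) = 17/10 m/s
check:
braking lasts T_s = (17/10)/(3/2) = 1.1333 s
robot covers v_R·T_r = 1.7000·0.1500 = 0.2550 m before braking
braking distance = 1.7000²/(2·1.5000) = 0.9633 m
human closes 1.6000·1.2833 = 2.0533 m
C+Z_d+Z_r = 0.1000+0.0250+0.1000 = 0.2250 m
sum ≈ 0.2550+0.9633+2.0533+0.2250 ≈ 3.4967 m = S ✓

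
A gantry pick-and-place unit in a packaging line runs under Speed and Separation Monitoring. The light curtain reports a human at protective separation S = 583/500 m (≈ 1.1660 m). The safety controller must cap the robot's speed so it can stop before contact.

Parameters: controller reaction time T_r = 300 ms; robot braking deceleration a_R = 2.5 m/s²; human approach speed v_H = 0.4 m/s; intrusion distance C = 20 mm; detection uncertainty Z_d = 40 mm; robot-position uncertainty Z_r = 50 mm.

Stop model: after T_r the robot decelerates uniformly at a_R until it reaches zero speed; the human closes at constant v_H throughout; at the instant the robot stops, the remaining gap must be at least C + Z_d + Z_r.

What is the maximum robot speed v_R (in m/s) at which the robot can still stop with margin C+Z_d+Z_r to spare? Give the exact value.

quadratic (1/5)·v² + (23/50)·v + (-117/125) = 0
  disc = (23/50)² − 4·(1/5)·(-117/125) = 2401/2500 ; √disc = 49/50
  v_R = (−(23/50) + 49/50) / (2·(1/5)) = 13/10 m/s
check:
T_s = v_R/a_R = (13/10)/(5/2) = 0.5200 s
reaction-phase robot travel = 1.3000·0.3000 = 0.3900 m
robot covers 1.3000·0.5200 − ½·2.5000·0.5200² = 0.3380 m while stopping
human closes 0.4000·0.8200 = 0.3280 m
margins: 0.0200+0.0400+0.0500 = 0.1100 m
sum ≈ 0.3900+0.3380+0.3280+0.1100 ≈ 1.1660 m = S ✓

v_R_max = 13/10 m/s = 1.3000 m/s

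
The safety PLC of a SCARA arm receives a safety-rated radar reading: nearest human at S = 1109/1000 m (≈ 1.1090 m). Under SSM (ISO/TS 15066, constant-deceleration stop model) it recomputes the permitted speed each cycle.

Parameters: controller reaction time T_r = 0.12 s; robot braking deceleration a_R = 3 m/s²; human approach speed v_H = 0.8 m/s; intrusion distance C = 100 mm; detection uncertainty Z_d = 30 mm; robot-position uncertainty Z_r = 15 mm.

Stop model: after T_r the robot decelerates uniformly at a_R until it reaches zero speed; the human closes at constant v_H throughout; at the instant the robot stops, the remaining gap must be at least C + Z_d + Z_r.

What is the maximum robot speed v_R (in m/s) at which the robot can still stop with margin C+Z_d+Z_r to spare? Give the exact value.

v_R_max = 7/5 m/s = 1.4000 m/s

quadratic (1/6)·v² + (29/75)·v + (-217/250) = 0
  disc = (29/75)² − 4·(1/6)·(-217/250) = 4096/5625 ; √disc = 64/75
  v_R = (−(29/75) + 64/75) / (2·(1/6)) = 7/5 m/s
check:
stop time T_s = (7/5)/3 = 0.4667 s
robot covers v_R·T_r = 1.4000·0.1200 = 0.1680 m before braking
robot covers 1.4000·0.4667 − ½·3.0000·0.4667² = 0.3267 m while stopping
human closes 0.8000·0.5867 = 0.4693 m
C+Z_d+Z_r = 0.1000+0.0300+0.0150 = 0.1450 m
sum ≈ 0.1680+0.3267+0.4693+0.1450 ≈ 1.1090 m = S ✓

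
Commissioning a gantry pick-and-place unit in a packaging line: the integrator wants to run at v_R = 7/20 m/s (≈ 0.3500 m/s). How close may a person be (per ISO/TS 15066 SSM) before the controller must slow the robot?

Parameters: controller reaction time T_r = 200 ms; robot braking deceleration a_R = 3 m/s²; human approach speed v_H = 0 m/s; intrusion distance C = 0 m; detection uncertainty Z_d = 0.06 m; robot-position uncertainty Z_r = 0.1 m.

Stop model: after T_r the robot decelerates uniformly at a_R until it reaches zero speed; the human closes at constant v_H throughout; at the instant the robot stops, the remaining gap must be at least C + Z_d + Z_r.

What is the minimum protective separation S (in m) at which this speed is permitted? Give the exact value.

T_s = v_R/a_R = (7/20)/3 = 0.1167 s
robot covers v_R·T_r = 0.3500·0.2000 = 0.0700 m before braking
robot covers 0.3500·0.1167 − ½·3.0000·0.1167² = 0.0204 m while stopping
human closes 0.0000·0.3167 = 0.0000 m
C+Z_d+Z_r = 0.0000+0.0600+0.1000 = 0.1600 m
S_min ≈ 0.0700+0.0204+0.0000+0.1600  ⇒  S_min = 601/2400 m

S_min = 601/2400 m = 0.2504 m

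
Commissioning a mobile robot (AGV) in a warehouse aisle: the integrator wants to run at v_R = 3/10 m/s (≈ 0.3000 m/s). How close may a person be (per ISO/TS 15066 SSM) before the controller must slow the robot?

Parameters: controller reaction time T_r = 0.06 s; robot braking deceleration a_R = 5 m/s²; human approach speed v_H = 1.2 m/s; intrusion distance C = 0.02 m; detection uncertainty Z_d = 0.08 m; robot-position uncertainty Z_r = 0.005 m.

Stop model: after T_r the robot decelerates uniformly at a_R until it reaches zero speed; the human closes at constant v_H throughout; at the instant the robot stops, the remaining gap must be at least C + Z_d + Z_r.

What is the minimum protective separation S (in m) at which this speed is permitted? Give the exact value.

S_min = 69/250 m = 0.2760 m

T_s = v_R/a_R = (3/10)/5 = 0.0600 s
robot in T_r: 0.3000·0.0600 = 0.0180 m
braking distance = 0.3000²/(2·5.0000) = 0.0090 m
person approaches 1.2000·(0.0600+0.0600) = 0.1440 m
margins: 0.0200+0.0800+0.0050 = 0.1050 m
S_min ≈ 0.0180+0.0090+0.1440+0.1050  ⇒  S_min = 69/250 m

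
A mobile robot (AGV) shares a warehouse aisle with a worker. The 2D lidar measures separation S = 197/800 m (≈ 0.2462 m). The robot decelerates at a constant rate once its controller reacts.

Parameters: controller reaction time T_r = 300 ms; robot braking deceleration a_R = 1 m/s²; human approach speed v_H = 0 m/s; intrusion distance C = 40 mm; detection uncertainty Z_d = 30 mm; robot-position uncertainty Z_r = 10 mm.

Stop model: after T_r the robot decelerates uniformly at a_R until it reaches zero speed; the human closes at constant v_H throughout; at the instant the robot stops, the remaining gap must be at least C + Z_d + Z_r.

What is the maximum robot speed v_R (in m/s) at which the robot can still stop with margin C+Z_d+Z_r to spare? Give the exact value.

collect terms ⇒ (1/2)·v_R² + (3/10)·v_R + (-133/800) = 0
  disc = (3/10)² − 4·(1/2)·(-133/800) = 169/400 ; √disc = 13/20
  v_R = (−(3/10) + 13/20) / (2·(1/2)) = 7/20 m/s
check:
stop time T_s = (7/20)/1 = 0.3500 s
robot in T_r: 0.3500·0.3000 = 0.1050 m
robot covers 0.3500·0.3500 − ½·1.0000·0.3500² = 0.0612 m while stopping
person approaches 0.0000·(0.3000+0.3500) = 0.0000 m
margins: 0.0400+0.0300+0.0100 = 0.0800 m
sum ≈ 0.1050+0.0612+0.0000+0.0800 ≈ 0.2462 m = S ✓

v_R_max = 7/20 m/s = 0.3500 m/s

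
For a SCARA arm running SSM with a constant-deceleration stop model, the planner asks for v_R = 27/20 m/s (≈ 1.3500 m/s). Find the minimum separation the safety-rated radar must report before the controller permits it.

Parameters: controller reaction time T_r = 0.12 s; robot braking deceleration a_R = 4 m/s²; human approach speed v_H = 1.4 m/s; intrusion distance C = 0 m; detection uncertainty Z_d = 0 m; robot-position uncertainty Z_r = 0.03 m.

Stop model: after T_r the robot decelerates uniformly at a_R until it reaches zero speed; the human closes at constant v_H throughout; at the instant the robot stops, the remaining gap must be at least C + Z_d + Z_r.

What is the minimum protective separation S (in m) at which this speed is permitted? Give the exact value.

S_min = 3393/3200 m = 1.0603 m

T_s = v_R/a_R = (27/20)/4 = 0.3375 s
reaction-phase robot travel = 1.3500·0.1200 = 0.1620 m
robot under decel: 1.3500²/(2·4.0000) = 0.2278 m
person approaches 1.4000·(0.1200+0.3375) = 0.6405 m
margins: 0.0000+0.0000+0.0300 = 0.0300 m
S_min ≈ 0.1620+0.2278+0.6405+0.0300  ⇒  S_min = 3393/3200 m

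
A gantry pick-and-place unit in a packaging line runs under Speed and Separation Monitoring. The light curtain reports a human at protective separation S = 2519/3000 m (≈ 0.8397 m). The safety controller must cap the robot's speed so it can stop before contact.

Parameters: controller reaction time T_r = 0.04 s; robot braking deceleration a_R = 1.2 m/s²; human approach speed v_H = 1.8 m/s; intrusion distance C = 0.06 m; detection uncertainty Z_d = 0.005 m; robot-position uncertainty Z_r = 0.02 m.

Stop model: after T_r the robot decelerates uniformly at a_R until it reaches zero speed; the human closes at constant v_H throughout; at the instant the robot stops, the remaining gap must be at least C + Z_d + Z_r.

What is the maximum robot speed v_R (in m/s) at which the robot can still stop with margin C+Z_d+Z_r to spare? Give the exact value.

at the boundary: (5/12)·v² + (77/50)·v + (-256/375) = 0
  disc = (77/50)² − 4·(5/12)·(-256/375) = 78961/22500 ; √disc = 281/150
  v_R = (−(77/50) + 281/150) / (2·(5/12)) = 2/5 m/s
check:
T_s = v_R/a_R = (2/5)/(6/5) = 0.3333 s
robot in T_r: 0.4000·0.0400 = 0.0160 m
robot covers 0.4000·0.3333 − ½·1.2000·0.3333² = 0.0667 m while stopping
human closes 1.8000·0.3733 = 0.6720 m
C+Z_d+Z_r = 0.0600+0.0050+0.0200 = 0.0850 m
sum ≈ 0.0160+0.0667+0.6720+0.0850 ≈ 0.8397 m = S ✓

v_R_max = 2/5 m/s = 0.4000 m/s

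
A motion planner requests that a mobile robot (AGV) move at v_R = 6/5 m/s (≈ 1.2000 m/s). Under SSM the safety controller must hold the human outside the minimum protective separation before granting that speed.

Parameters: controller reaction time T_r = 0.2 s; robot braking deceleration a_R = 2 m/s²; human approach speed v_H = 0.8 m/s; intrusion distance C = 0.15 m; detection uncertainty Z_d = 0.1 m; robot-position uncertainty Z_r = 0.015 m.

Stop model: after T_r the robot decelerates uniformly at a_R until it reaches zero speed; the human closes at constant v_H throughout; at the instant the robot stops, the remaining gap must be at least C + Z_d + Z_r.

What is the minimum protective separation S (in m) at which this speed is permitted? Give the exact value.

S_min = 301/200 m = 1.5050 m

braking lasts T_s = (6/5)/2 = 0.6000 s
robot in T_r: 1.2000·0.2000 = 0.2400 m
robot under decel: 1.2000²/(2·2.0000) = 0.3600 m
person approaches 0.8000·(0.2000+0.6000) = 0.6400 m
margins: 0.1500+0.1000+0.0150 = 0.2650 m
S_min ≈ 0.2400+0.3600+0.6400+0.2650  ⇒  S_min = 301/200 m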